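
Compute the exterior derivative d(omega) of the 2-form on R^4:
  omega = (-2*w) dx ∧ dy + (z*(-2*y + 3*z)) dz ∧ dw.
d(omega) = (-2) dx ∧ dy ∧ dw + (-2*z) dy ∧ dz ∧ dw

For a 2-form omega = sum_{i<j} g_{ij} dx_i ∧ dx_j, the exterior derivative is
  d(omega) = sum_{i<j} d(g_{ij}) ∧ dx_i ∧ dx_j = sum_{i<j, k} (∂g_{ij}/∂x_k) dx_k ∧ dx_i ∧ dx_j.
Expand each term, using dx_k ∧ dx_i ∧ dx_j = sgn(permutation) dx_{(a)} ∧ dx_{(b)} ∧ dx_{(c)} with (a < b < c) sorted:
  d(-2*w) includes (∂/∂w)(-2*w) dw = (-2) dw, which multiplied by dx ∧ dy gives (-2) dx ∧ dy ∧ dw
  d(z*(-2*y + 3*z)) includes (∂/∂y)(z*(-2*y + 3*z)) dy = (-2*z) dy, which multiplied by dz ∧ dw gives (-2*z) dy ∧ dz ∧ dw
Collecting like 3-forms: d(omega) = (-2) dx ∧ dy ∧ dw + (-2*z) dy ∧ dz ∧ dw.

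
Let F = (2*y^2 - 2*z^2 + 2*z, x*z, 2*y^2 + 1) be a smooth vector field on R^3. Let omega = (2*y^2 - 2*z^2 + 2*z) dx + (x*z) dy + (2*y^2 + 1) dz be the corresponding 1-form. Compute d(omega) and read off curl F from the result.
d(omega) = (-x + 4*y) dy ∧ dz + (2 - 4*z) dz ∧ dx + (-4*y + z) dx ∧ dy; curl F = (-x + 4*y, 2 - 4*z, -4*y + z)

d omega = sum_{i<j} (∂f_j/∂x_i - ∂f_i/∂x_j) dx_i ∧ dx_j. Under the identification (dy ∧ dz, dz ∧ dx, dx ∧ dy) ↔ (e_x, e_y, e_z), the coefficients are exactly the components of curl F. Compute:
  ∂R/∂y - ∂Q/∂z = (4*y) - (x) = -x + 4*y
  ∂P/∂z - ∂R/∂x = (2 - 4*z) - (0) = 2 - 4*z
  ∂Q/∂x - ∂P/∂y = (z) - (4*y) = -4*y + z.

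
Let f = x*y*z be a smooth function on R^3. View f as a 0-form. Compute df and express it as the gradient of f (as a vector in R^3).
df = (y*z) dx + (x*z) dy + (x*y) dz; grad f = (y*z, x*z, x*y)

For a 0-form f, d f = (∂f/∂x) dx + (∂f/∂y) dy + (∂f/∂z) dz. The components of the vector representation are exactly the entries of grad f in Cartesian coordinates:
  ∂f/∂x = y*z
  ∂f/∂y = x*z
  ∂f/∂z = x*y.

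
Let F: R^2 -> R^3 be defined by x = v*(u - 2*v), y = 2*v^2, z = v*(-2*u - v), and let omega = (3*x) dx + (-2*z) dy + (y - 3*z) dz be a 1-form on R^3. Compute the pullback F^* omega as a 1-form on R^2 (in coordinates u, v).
F^* omega = (v^2*(-9*u - 16*v)) du + (v*(-9*u^2 - 24*u*v + 22*v^2)) dv

Using F^*(f dg) = (f ∘ F) d(g ∘ F), substitute each coordinate x_i by F_i(u, v) in f_i, and replace dx_i by d F_i = (∂F_i/∂u) du + (∂F_i/∂v) dv.
  For the x component: f_1(F) = 3*v*(u - 2*v); d F_1 = (v) du + (u - 4*v) dv
  For the y component: f_2(F) = 2*v*(2*u + v); d F_2 = (0) du + (4*v) dv
  For the z component: f_3(F) = v*(6*u + 5*v); d F_3 = (-2*v) du + (-2*u - 2*v) dv
Combining and collecting du, dv coefficients:
  coeff of du: v^2*(-9*u - 16*v)
  coeff of dv: v*(-9*u^2 - 24*u*v + 22*v^2)
F^* omega = (v^2*(-9*u - 16*v)) du + (v*(-9*u^2 - 24*u*v + 22*v^2)) dv.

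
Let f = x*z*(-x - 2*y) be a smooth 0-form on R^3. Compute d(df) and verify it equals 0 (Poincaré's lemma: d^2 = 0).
d(df) = 0

Step 1: df = sum_i (∂f/∂x_i) dx_i = (2*z*(-x - y)) dx + (-2*x*z) dy + (x*(-x - 2*y)) dz.
Step 2: Apply d again. Using the 1-form formula, the coefficient of dx ∧ dy in d(df) is ∂^2 f/∂x ∂y - ∂^2 f/∂y ∂x = (-2*z) - (-2*z) = 0 (equality of mixed partials for smooth f).
Similarly for dx ∧ dz and dy ∧ dz — all coefficients vanish. So d(df) = 0.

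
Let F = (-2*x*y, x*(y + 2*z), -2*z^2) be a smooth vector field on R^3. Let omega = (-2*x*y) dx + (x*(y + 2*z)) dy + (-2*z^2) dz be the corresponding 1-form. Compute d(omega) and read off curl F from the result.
d(omega) = (-2*x) dy ∧ dz + (0) dz ∧ dx + (2*x + y + 2*z) dx ∧ dy; curl F = (-2*x, 0, 2*x + y + 2*z)

d omega = sum_{i<j} (∂f_j/∂x_i - ∂f_i/∂x_j) dx_i ∧ dx_j. Under the identification (dy ∧ dz, dz ∧ dx, dx ∧ dy) ↔ (e_x, e_y, e_z), the coefficients are exactly the components of curl F. Compute:
  ∂R/∂y - ∂Q/∂z = (0) - (2*x) = -2*x
  ∂P/∂z - ∂R/∂x = (0) - (0) = 0
  ∂Q/∂x - ∂P/∂y = (y + 2*z) - (-2*x) = 2*x + y + 2*z.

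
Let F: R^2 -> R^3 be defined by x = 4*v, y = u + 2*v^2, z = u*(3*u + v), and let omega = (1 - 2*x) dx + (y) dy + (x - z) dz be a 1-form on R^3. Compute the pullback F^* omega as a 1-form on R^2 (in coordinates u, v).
F^* omega = (-18*u^3 - 9*u^2*v - u*v^2 + 24*u*v + u + 6*v^2) du + (-3*u^3 - u^2*v + 8*u*v + 8*v^3 - 32*v + 4) dv

Using F^*(f dg) = (f ∘ F) d(g ∘ F), substitute each coordinate x_i by F_i(u, v) in f_i, and replace dx_i by d F_i = (∂F_i/∂u) du + (∂F_i/∂v) dv.
  For the x component: f_1(F) = 1 - 8*v; d F_1 = (0) du + (4) dv
  For the y component: f_2(F) = u + 2*v^2; d F_2 = (1) du + (4*v) dv
  For the z component: f_3(F) = -3*u^2 - u*v + 4*v; d F_3 = (6*u + v) du + (u) dv
Combining and collecting du, dv coefficients:
  coeff of du: -18*u^3 - 9*u^2*v - u*v^2 + 24*u*v + u + 6*v^2
  coeff of dv: -3*u^3 - u^2*v + 8*u*v + 8*v^3 - 32*v + 4
F^* omega = (-18*u^3 - 9*u^2*v - u*v^2 + 24*u*v + u + 6*v^2) du + (-3*u^3 - u^2*v + 8*u*v + 8*v^3 - 32*v + 4) dv.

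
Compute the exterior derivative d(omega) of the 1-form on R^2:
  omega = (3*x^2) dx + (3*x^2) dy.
d(omega) = (6*x) dx ∧ dy

For a 1-form omega = sum_i f_i dx_i, the exterior derivative is
  d(omega) = sum_{i < j} (∂f_j/∂x_i - ∂f_i/∂x_j) dx_i ∧ dx_j.
  coefficient of dx ∧ dy: ∂f_2/∂x - ∂f_1/∂y = ∂(3*x^2)/∂x - ∂(3*x^2)/∂y = 6*x
Assembling: d(omega) = (6*x) dx ∧ dy.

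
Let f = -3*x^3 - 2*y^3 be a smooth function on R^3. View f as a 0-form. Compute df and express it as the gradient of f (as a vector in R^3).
df = (-9*x^2) dx + (-6*y^2) dy + (0) dz; grad f = (-9*x^2, -6*y^2, 0)

For a 0-form f, d f = (∂f/∂x) dx + (∂f/∂y) dy + (∂f/∂z) dz. The components of the vector representation are exactly the entries of grad f in Cartesian coordinates:
  ∂f/∂x = -9*x^2
  ∂f/∂y = -6*y^2
  ∂f/∂z = 0.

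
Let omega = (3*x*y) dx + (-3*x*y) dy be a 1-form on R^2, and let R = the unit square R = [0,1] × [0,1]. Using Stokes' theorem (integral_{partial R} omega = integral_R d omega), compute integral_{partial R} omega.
integral_(partial R) omega = -3

Stokes: integral_partial_R omega = integral_R d omega with d omega = (∂Q/∂x - ∂P/∂y) dx ∧ dy.
  ∂Q/∂x = -3*y
  ∂P/∂y = 3*x
  integrand = ∂Q/∂x - ∂P/∂y = -3*x - 3*y.
Integrating over R: integral_0^1 integral_0^1 (-3*x - 3*y) dx dy = -3.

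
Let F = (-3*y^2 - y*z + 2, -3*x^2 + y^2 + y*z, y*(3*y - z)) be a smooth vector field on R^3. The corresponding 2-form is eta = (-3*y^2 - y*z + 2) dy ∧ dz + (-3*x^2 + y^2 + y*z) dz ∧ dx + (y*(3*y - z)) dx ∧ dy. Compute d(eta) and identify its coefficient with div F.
d(eta) = (y + z) dx ∧ dy ∧ dz; div F = y + z

For a 2-form in R^3 of the form above, applying d gives a 3-form with coefficient ∂P/∂x + ∂Q/∂y + ∂R/∂z:
  ∂P/∂x = 0
  ∂Q/∂y = 2*y + z
  ∂R/∂z = -y
Sum = y + z, which is exactly div F.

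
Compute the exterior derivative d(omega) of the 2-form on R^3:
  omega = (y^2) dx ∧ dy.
d(omega) = 0

For a 2-form omega = sum_{i<j} g_{ij} dx_i ∧ dx_j, the exterior derivative is
  d(omega) = sum_{i<j} d(g_{ij}) ∧ dx_i ∧ dx_j = sum_{i<j, k} (∂g_{ij}/∂x_k) dx_k ∧ dx_i ∧ dx_j.
Expand each term, using dx_k ∧ dx_i ∧ dx_j = sgn(permutation) dx_{(a)} ∧ dx_{(b)} ∧ dx_{(c)} with (a < b < c) sorted:

Collecting like 3-forms: d(omega) = 0.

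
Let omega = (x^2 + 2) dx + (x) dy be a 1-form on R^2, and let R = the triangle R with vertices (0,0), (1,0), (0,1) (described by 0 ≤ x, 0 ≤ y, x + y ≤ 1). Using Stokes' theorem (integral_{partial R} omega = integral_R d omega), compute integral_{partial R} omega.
integral_(partial R) omega = 1/2

Stokes: integral_partial_R omega = integral_R d omega with d omega = (∂Q/∂x - ∂P/∂y) dx ∧ dy.
  ∂Q/∂x = 1
  ∂P/∂y = 0
  integrand = ∂Q/∂x - ∂P/∂y = 1.
Integrating over R: integral_0^1 integral_0^{1-x} (1) dy dx = 1/2.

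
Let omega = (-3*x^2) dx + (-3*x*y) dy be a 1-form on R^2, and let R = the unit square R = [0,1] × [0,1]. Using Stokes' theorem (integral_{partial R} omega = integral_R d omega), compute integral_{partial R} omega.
integral_(partial R) omega = -3/2

Stokes: integral_partial_R omega = integral_R d omega with d omega = (∂Q/∂x - ∂P/∂y) dx ∧ dy.
  ∂Q/∂x = -3*y
  ∂P/∂y = 0
  integrand = ∂Q/∂x - ∂P/∂y = -3*y.
Integrating over R: integral_0^1 integral_0^1 (-3*y) dx dy = -3/2.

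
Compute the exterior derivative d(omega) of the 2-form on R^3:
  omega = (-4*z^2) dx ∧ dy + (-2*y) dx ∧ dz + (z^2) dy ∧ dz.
d(omega) = (2 - 8*z) dx ∧ dy ∧ dz

For a 2-form omega = sum_{i<j} g_{ij} dx_i ∧ dx_j, the exterior derivative is
  d(omega) = sum_{i<j} d(g_{ij}) ∧ dx_i ∧ dx_j = sum_{i<j, k} (∂g_{ij}/∂x_k) dx_k ∧ dx_i ∧ dx_j.
Expand each term, using dx_k ∧ dx_i ∧ dx_j = sgn(permutation) dx_{(a)} ∧ dx_{(b)} ∧ dx_{(c)} with (a < b < c) sorted:
  d(-4*z^2) includes (∂/∂z)(-4*z^2) dz = (-8*z) dz, which multiplied by dx ∧ dy gives (-8*z) dx ∧ dy ∧ dz
  d(-2*y) includes (∂/∂y)(-2*y) dy = (-2) dy, which multiplied by dx ∧ dz gives (2) dx ∧ dy ∧ dz
Collecting like 3-forms: d(omega) = (2 - 8*z) dx ∧ dy ∧ dz.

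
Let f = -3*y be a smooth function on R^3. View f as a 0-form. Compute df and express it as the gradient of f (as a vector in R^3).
df = (0) dx + (-3) dy + (0) dz; grad f = (0, -3, 0)

For a 0-form f, d f = (∂f/∂x) dx + (∂f/∂y) dy + (∂f/∂z) dz. The components of the vector representation are exactly the entries of grad f in Cartesian coordinates:
  ∂f/∂x = 0
  ∂f/∂y = -3
  ∂f/∂z = 0.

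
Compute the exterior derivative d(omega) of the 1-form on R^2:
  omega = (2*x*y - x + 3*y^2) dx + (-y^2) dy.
d(omega) = (-2*x - 6*y) dx ∧ dy

For a 1-form omega = sum_i f_i dx_i, the exterior derivative is
  d(omega) = sum_{i < j} (∂f_j/∂x_i - ∂f_i/∂x_j) dx_i ∧ dx_j.
  coefficient of dx ∧ dy: ∂f_2/∂x - ∂f_1/∂y = ∂(-y^2)/∂x - ∂(2*x*y - x + 3*y^2)/∂y = -2*x - 6*y
Assembling: d(omega) = (-2*x - 6*y) dx ∧ dy.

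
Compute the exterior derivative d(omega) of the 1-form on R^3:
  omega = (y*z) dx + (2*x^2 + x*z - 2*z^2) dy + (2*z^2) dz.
d(omega) = (4*x) dx ∧ dy + (-y) dx ∧ dz + (-x + 4*z) dy ∧ dz

For a 1-form omega = sum_i f_i dx_i, the exterior derivative is
  d(omega) = sum_{i < j} (∂f_j/∂x_i - ∂f_i/∂x_j) dx_i ∧ dx_j.
  coefficient of dx ∧ dy: ∂f_2/∂x - ∂f_1/∂y = ∂(2*x^2 + x*z - 2*z^2)/∂x - ∂(y*z)/∂y = 4*x
  coefficient of dx ∧ dz: ∂f_3/∂x - ∂f_1/∂z = ∂(2*z^2)/∂x - ∂(y*z)/∂z = -y
  coefficient of dy ∧ dz: ∂f_3/∂y - ∂f_2/∂z = ∂(2*z^2)/∂y - ∂(2*x^2 + x*z - 2*z^2)/∂z = -x + 4*z
Assembling: d(omega) = (4*x) dx ∧ dy + (-y) dx ∧ dz + (-x + 4*z) dy ∧ dz.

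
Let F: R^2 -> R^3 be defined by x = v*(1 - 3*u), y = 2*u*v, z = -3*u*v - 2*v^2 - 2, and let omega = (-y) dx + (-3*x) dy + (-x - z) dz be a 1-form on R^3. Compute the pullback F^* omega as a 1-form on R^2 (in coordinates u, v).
F^* omega = (3*v*(2*u*v - 2*v^2 - v - 2)) du + (6*u^2*v - 30*u*v^2 - 5*u*v - 6*u - 8*v^3 + 4*v^2 - 8*v) dv

Using F^*(f dg) = (f ∘ F) d(g ∘ F), substitute each coordinate x_i by F_i(u, v) in f_i, and replace dx_i by d F_i = (∂F_i/∂u) du + (∂F_i/∂v) dv.
  For the x component: f_1(F) = -2*u*v; d F_1 = (-3*v) du + (1 - 3*u) dv
  For the y component: f_2(F) = 3*v*(3*u - 1); d F_2 = (2*v) du + (2*u) dv
  For the z component: f_3(F) = 6*u*v + 2*v^2 - v + 2; d F_3 = (-3*v) du + (-3*u - 4*v) dv
Combining and collecting du, dv coefficients:
  coeff of du: 3*v*(2*u*v - 2*v^2 - v - 2)
  coeff of dv: 6*u^2*v - 30*u*v^2 - 5*u*v - 6*u - 8*v^3 + 4*v^2 - 8*v
F^* omega = (3*v*(2*u*v - 2*v^2 - v - 2)) du + (6*u^2*v - 30*u*v^2 - 5*u*v - 6*u - 8*v^3 + 4*v^2 - 8*v) dv.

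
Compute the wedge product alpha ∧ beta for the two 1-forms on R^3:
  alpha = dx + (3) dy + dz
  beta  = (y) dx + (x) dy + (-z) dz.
alpha ∧ beta = (x - 3*y) dx ∧ dy + (-y - z) dx ∧ dz + (-x - 3*z) dy ∧ dz

Distribute the wedge, using dx_i ∧ dx_j = -dx_j ∧ dx_i and dx_i ∧ dx_i = 0. For each pair (i, j) with i < j, the coefficient of dx_i ∧ dx_j in alpha ∧ beta is (alpha_i * beta_j - alpha_j * beta_i). Collecting: alpha ∧ beta = (x - 3*y) dx ∧ dy + (-y - z) dx ∧ dz + (-x - 3*z) dy ∧ dz.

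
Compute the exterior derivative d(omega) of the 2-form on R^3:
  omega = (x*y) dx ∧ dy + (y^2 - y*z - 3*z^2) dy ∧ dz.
d(omega) = 0

For a 2-form omega = sum_{i<j} g_{ij} dx_i ∧ dx_j, the exterior derivative is
  d(omega) = sum_{i<j} d(g_{ij}) ∧ dx_i ∧ dx_j = sum_{i<j, k} (∂g_{ij}/∂x_k) dx_k ∧ dx_i ∧ dx_j.
Expand each term, using dx_k ∧ dx_i ∧ dx_j = sgn(permutation) dx_{(a)} ∧ dx_{(b)} ∧ dx_{(c)} with (a < b < c) sorted:

Collecting like 3-forms: d(omega) = 0.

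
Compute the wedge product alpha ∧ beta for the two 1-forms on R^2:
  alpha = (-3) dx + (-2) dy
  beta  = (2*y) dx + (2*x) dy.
alpha ∧ beta = (-6*x + 4*y) dx ∧ dy

Distribute the wedge, using dx_i ∧ dx_j = -dx_j ∧ dx_i and dx_i ∧ dx_i = 0. For each pair (i, j) with i < j, the coefficient of dx_i ∧ dx_j in alpha ∧ beta is (alpha_i * beta_j - alpha_j * beta_i). Collecting: alpha ∧ beta = (-6*x + 4*y) dx ∧ dy.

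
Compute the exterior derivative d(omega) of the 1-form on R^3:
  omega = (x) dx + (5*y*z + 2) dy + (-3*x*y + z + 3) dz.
d(omega) = (-3*y) dx ∧ dz + (-3*x - 5*y) dy ∧ dz

For a 1-form omega = sum_i f_i dx_i, the exterior derivative is
  d(omega) = sum_{i < j} (∂f_j/∂x_i - ∂f_i/∂x_j) dx_i ∧ dx_j.
  coefficient of dx ∧ dz: ∂f_3/∂x - ∂f_1/∂z = ∂(-3*x*y + z + 3)/∂x - ∂(x)/∂z = -3*y
  coefficient of dy ∧ dz: ∂f_3/∂y - ∂f_2/∂z = ∂(-3*x*y + z + 3)/∂y - ∂(5*y*z + 2)/∂z = -3*x - 5*y
Assembling: d(omega) = (-3*y) dx ∧ dz + (-3*x - 5*y) dy ∧ dz.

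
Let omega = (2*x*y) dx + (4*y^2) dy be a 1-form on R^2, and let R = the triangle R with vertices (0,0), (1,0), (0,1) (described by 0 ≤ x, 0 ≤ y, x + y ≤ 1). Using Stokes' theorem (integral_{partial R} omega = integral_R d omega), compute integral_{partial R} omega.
integral_(partial R) omega = -1/3

Stokes: integral_partial_R omega = integral_R d omega with d omega = (∂Q/∂x - ∂P/∂y) dx ∧ dy.
  ∂Q/∂x = 0
  ∂P/∂y = 2*x
  integrand = ∂Q/∂x - ∂P/∂y = -2*x.
Integrating over R: integral_0^1 integral_0^{1-x} (-2*x) dy dx = -1/3.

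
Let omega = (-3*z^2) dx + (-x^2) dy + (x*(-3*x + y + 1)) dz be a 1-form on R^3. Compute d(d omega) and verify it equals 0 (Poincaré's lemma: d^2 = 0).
d(d omega) = 0

Step 1: d omega = sum_{i<j} (∂f_j/∂x_i - ∂f_i/∂x_j) dx_i ∧ dx_j:
  coeff of dx ∧ dy: -2*x
  coeff of dx ∧ dz: -6*x + y + 6*z + 1
  coeff of dy ∧ dz: x
Step 2: Apply d again to each 2-form coefficient. The only possible 3-form in R^3 is dx ∧ dy ∧ dz, with coefficient
  ∂(coeff of dy∧dz)/∂x - ∂(coeff of dx∧dz)/∂y + ∂(coeff of dx∧dy)/∂z
  = ∂/∂x (x) - ∂/∂y (-6*x + y + 6*z + 1) + ∂/∂z (-2*x).
Each of these terms simplifies to sums of mixed partials that cancel in pairs. The result is 0 (by equality of mixed partials for smooth functions — Schwarz / Clairaut).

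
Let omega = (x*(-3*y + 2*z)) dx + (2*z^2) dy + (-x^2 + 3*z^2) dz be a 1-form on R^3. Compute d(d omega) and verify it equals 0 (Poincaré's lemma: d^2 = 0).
d(d omega) = 0

Step 1: d omega = sum_{i<j} (∂f_j/∂x_i - ∂f_i/∂x_j) dx_i ∧ dx_j:
  coeff of dx ∧ dy: 3*x
  coeff of dx ∧ dz: -4*x
  coeff of dy ∧ dz: -4*z
Step 2: Apply d again to each 2-form coefficient. The only possible 3-form in R^3 is dx ∧ dy ∧ dz, with coefficient
  ∂(coeff of dy∧dz)/∂x - ∂(coeff of dx∧dz)/∂y + ∂(coeff of dx∧dy)/∂z
  = ∂/∂x (-4*z) - ∂/∂y (-4*x) + ∂/∂z (3*x).
Each of these terms simplifies to sums of mixed partials that cancel in pairs. The result is 0 (by equality of mixed partials for smooth functions — Schwarz / Clairaut).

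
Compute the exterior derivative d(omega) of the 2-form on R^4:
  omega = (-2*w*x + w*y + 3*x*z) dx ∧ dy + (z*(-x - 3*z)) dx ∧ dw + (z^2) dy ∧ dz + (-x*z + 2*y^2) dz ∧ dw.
d(omega) = (3*x) dx ∧ dy ∧ dz + (-2*x + y) dx ∧ dy ∧ dw + (x + 5*z) dx ∧ dz ∧ dw + (4*y) dy ∧ dz ∧ dw

For a 2-form omega = sum_{i<j} g_{ij} dx_i ∧ dx_j, the exterior derivative is
  d(omega) = sum_{i<j} d(g_{ij}) ∧ dx_i ∧ dx_j = sum_{i<j, k} (∂g_{ij}/∂x_k) dx_k ∧ dx_i ∧ dx_j.
Expand each term, using dx_k ∧ dx_i ∧ dx_j = sgn(permutation) dx_{(a)} ∧ dx_{(b)} ∧ dx_{(c)} with (a < b < c) sorted:
  d(-2*w*x + w*y + 3*x*z) includes (∂/∂z)(-2*w*x + w*y + 3*x*z) dz = (3*x) dz, which multiplied by dx ∧ dy gives (3*x) dx ∧ dy ∧ dz
  d(-2*w*x + w*y + 3*x*z) includes (∂/∂w)(-2*w*x + w*y + 3*x*z) dw = (-2*x + y) dw, which multiplied by dx ∧ dy gives (-2*x + y) dx ∧ dy ∧ dw
  d(z*(-x - 3*z)) includes (∂/∂z)(z*(-x - 3*z)) dz = (-x - 6*z) dz, which multiplied by dx ∧ dw gives (x + 6*z) dx ∧ dz ∧ dw
  d(-x*z + 2*y^2) includes (∂/∂x)(-x*z + 2*y^2) dx = (-z) dx, which multiplied by dz ∧ dw gives (-z) dx ∧ dz ∧ dw
  d(-x*z + 2*y^2) includes (∂/∂y)(-x*z + 2*y^2) dy = (4*y) dy, which multiplied by dz ∧ dw gives (4*y) dy ∧ dz ∧ dw
Collecting like 3-forms: d(omega) = (3*x) dx ∧ dy ∧ dz + (-2*x + y) dx ∧ dy ∧ dw + (x + 5*z) dx ∧ dz ∧ dw + (4*y) dy ∧ dz ∧ dw.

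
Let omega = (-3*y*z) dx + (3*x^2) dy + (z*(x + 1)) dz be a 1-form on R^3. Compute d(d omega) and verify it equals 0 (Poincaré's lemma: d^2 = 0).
d(d omega) = 0

Step 1: d omega = sum_{i<j} (∂f_j/∂x_i - ∂f_i/∂x_j) dx_i ∧ dx_j:
  coeff of dx ∧ dy: 6*x + 3*z
  coeff of dx ∧ dz: 3*y + z
  coeff of dy ∧ dz: 0
Step 2: Apply d again to each 2-form coefficient. The only possible 3-form in R^3 is dx ∧ dy ∧ dz, with coefficient
  ∂(coeff of dy∧dz)/∂x - ∂(coeff of dx∧dz)/∂y + ∂(coeff of dx∧dy)/∂z
  = ∂/∂x (0) - ∂/∂y (3*y + z) + ∂/∂z (6*x + 3*z).
Each of these terms simplifies to sums of mixed partials that cancel in pairs. The result is 0 (by equality of mixed partials for smooth functions — Schwarz / Clairaut).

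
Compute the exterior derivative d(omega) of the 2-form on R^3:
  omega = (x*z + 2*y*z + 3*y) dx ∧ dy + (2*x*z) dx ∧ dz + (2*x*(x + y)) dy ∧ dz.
d(omega) = (5*x + 4*y) dx ∧ dy ∧ dz

For a 2-form omega = sum_{i<j} g_{ij} dx_i ∧ dx_j, the exterior derivative is
  d(omega) = sum_{i<j} d(g_{ij}) ∧ dx_i ∧ dx_j = sum_{i<j, k} (∂g_{ij}/∂x_k) dx_k ∧ dx_i ∧ dx_j.
Expand each term, using dx_k ∧ dx_i ∧ dx_j = sgn(permutation) dx_{(a)} ∧ dx_{(b)} ∧ dx_{(c)} with (a < b < c) sorted:
  d(x*z + 2*y*z + 3*y) includes (∂/∂z)(x*z + 2*y*z + 3*y) dz = (x + 2*y) dz, which multiplied by dx ∧ dy gives (x + 2*y) dx ∧ dy ∧ dz
  d(2*x*(x + y)) includes (∂/∂x)(2*x*(x + y)) dx = (4*x + 2*y) dx, which multiplied by dy ∧ dz gives (4*x + 2*y) dx ∧ dy ∧ dz
Collecting like 3-forms: d(omega) = (5*x + 4*y) dx ∧ dy ∧ dz.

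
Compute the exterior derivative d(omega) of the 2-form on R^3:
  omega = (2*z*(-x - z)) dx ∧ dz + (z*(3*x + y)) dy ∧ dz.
d(omega) = (3*z) dx ∧ dy ∧ dz

For a 2-form omega = sum_{i<j} g_{ij} dx_i ∧ dx_j, the exterior derivative is
  d(omega) = sum_{i<j} d(g_{ij}) ∧ dx_i ∧ dx_j = sum_{i<j, k} (∂g_{ij}/∂x_k) dx_k ∧ dx_i ∧ dx_j.
Expand each term, using dx_k ∧ dx_i ∧ dx_j = sgn(permutation) dx_{(a)} ∧ dx_{(b)} ∧ dx_{(c)} with (a < b < c) sorted:
  d(z*(3*x + y)) includes (∂/∂x)(z*(3*x + y)) dx = (3*z) dx, which multiplied by dy ∧ dz gives (3*z) dx ∧ dy ∧ dz
Collecting like 3-forms: d(omega) = (3*z) dx ∧ dy ∧ dz.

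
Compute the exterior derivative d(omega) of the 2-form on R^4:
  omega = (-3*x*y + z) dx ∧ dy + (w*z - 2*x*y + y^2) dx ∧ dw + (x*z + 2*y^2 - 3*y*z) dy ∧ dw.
d(omega) = (1) dx ∧ dy ∧ dz + (2*x - 2*y + z) dx ∧ dy ∧ dw + (-w) dx ∧ dz ∧ dw + (-x + 3*y) dy ∧ dz ∧ dw

For a 2-form omega = sum_{i<j} g_{ij} dx_i ∧ dx_j, the exterior derivative is
  d(omega) = sum_{i<j} d(g_{ij}) ∧ dx_i ∧ dx_j = sum_{i<j, k} (∂g_{ij}/∂x_k) dx_k ∧ dx_i ∧ dx_j.
Expand each term, using dx_k ∧ dx_i ∧ dx_j = sgn(permutation) dx_{(a)} ∧ dx_{(b)} ∧ dx_{(c)} with (a < b < c) sorted:
  d(-3*x*y + z) includes (∂/∂z)(-3*x*y + z) dz = (1) dz, which multiplied by dx ∧ dy gives (1) dx ∧ dy ∧ dz
  d(w*z - 2*x*y + y^2) includes (∂/∂y)(w*z - 2*x*y + y^2) dy = (-2*x + 2*y) dy, which multiplied by dx ∧ dw gives (2*x - 2*y) dx ∧ dy ∧ dw
  d(w*z - 2*x*y + y^2) includes (∂/∂z)(w*z - 2*x*y + y^2) dz = (w) dz, which multiplied by dx ∧ dw gives (-w) dx ∧ dz ∧ dw
  d(x*z + 2*y^2 - 3*y*z) includes (∂/∂x)(x*z + 2*y^2 - 3*y*z) dx = (z) dx, which multiplied by dy ∧ dw gives (z) dx ∧ dy ∧ dw
  d(x*z + 2*y^2 - 3*y*z) includes (∂/∂z)(x*z + 2*y^2 - 3*y*z) dz = (x - 3*y) dz, which multiplied by dy ∧ dw gives (-x + 3*y) dy ∧ dz ∧ dw
Collecting like 3-forms: d(omega) = (1) dx ∧ dy ∧ dz + (2*x - 2*y + z) dx ∧ dy ∧ dw + (-w) dx ∧ dz ∧ dw + (-x + 3*y) dy ∧ dz ∧ dw.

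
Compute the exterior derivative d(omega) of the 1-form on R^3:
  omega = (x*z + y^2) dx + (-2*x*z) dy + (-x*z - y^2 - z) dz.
d(omega) = (-2*y - 2*z) dx ∧ dy + (-x - z) dx ∧ dz + (2*x - 2*y) dy ∧ dz

For a 1-form omega = sum_i f_i dx_i, the exterior derivative is
  d(omega) = sum_{i < j} (∂f_j/∂x_i - ∂f_i/∂x_j) dx_i ∧ dx_j.
  coefficient of dx ∧ dy: ∂f_2/∂x - ∂f_1/∂y = ∂(-2*x*z)/∂x - ∂(x*z + y^2)/∂y = -2*y - 2*z
  coefficient of dx ∧ dz: ∂f_3/∂x - ∂f_1/∂z = ∂(-x*z - y^2 - z)/∂x - ∂(x*z + y^2)/∂z = -x - z
  coefficient of dy ∧ dz: ∂f_3/∂y - ∂f_2/∂z = ∂(-x*z - y^2 - z)/∂y - ∂(-2*x*z)/∂z = 2*x - 2*y
Assembling: d(omega) = (-2*y - 2*z) dx ∧ dy + (-x - z) dx ∧ dz + (2*x - 2*y) dy ∧ dz.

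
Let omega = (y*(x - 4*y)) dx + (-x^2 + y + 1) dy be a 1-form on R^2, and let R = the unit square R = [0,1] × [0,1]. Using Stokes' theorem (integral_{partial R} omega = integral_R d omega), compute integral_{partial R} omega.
integral_(partial R) omega = 5/2

Stokes: integral_partial_R omega = integral_R d omega with d omega = (∂Q/∂x - ∂P/∂y) dx ∧ dy.
  ∂Q/∂x = -2*x
  ∂P/∂y = x - 8*y
  integrand = ∂Q/∂x - ∂P/∂y = -3*x + 8*y.
Integrating over R: integral_0^1 integral_0^1 (-3*x + 8*y) dx dy = 5/2.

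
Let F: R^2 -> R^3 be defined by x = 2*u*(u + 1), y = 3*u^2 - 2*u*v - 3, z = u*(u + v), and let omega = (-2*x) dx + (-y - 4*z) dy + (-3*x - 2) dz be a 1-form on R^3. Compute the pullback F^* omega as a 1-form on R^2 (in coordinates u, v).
F^* omega = (-70*u^3 - 4*u^2*v - 36*u^2 + 4*u*v^2 - 6*u*v + 6*u - 8*v) du + (2*u*(4*u^2 + 2*u*v - 3*u - 4)) dv

Using F^*(f dg) = (f ∘ F) d(g ∘ F), substitute each coordinate x_i by F_i(u, v) in f_i, and replace dx_i by d F_i = (∂F_i/∂u) du + (∂F_i/∂v) dv.
  For the x component: f_1(F) = 4*u*(-u - 1); d F_1 = (4*u + 2) du + (0) dv
  For the y component: f_2(F) = -7*u^2 - 2*u*v + 3; d F_2 = (6*u - 2*v) du + (-2*u) dv
  For the z component: f_3(F) = -6*u^2 - 6*u - 2; d F_3 = (2*u + v) du + (u) dv
Combining and collecting du, dv coefficients:
  coeff of du: -70*u^3 - 4*u^2*v - 36*u^2 + 4*u*v^2 - 6*u*v + 6*u - 8*v
  coeff of dv: 2*u*(4*u^2 + 2*u*v - 3*u - 4)
F^* omega = (-70*u^3 - 4*u^2*v - 36*u^2 + 4*u*v^2 - 6*u*v + 6*u - 8*v) du + (2*u*(4*u^2 + 2*u*v - 3*u - 4)) dv.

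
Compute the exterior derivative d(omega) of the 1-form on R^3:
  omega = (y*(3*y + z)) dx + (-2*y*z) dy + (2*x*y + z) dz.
d(omega) = (-6*y - z) dx ∧ dy + (y) dx ∧ dz + (2*x + 2*y) dy ∧ dz

For a 1-form omega = sum_i f_i dx_i, the exterior derivative is
  d(omega) = sum_{i < j} (∂f_j/∂x_i - ∂f_i/∂x_j) dx_i ∧ dx_j.
  coefficient of dx ∧ dy: ∂f_2/∂x - ∂f_1/∂y = ∂(-2*y*z)/∂x - ∂(y*(3*y + z))/∂y = -6*y - z
  coefficient of dx ∧ dz: ∂f_3/∂x - ∂f_1/∂z = ∂(2*x*y + z)/∂x - ∂(y*(3*y + z))/∂z = y
  coefficient of dy ∧ dz: ∂f_3/∂y - ∂f_2/∂z = ∂(2*x*y + z)/∂y - ∂(-2*y*z)/∂z = 2*x + 2*y
Assembling: d(omega) = (-6*y - z) dx ∧ dy + (y) dx ∧ dz + (2*x + 2*y) dy ∧ dz.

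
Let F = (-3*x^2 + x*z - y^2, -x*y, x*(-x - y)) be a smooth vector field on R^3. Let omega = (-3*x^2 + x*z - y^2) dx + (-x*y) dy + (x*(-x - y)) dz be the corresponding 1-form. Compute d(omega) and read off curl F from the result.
d(omega) = (-x) dy ∧ dz + (3*x + y) dz ∧ dx + (y) dx ∧ dy; curl F = (-x, 3*x + y, y)

d omega = sum_{i<j} (∂f_j/∂x_i - ∂f_i/∂x_j) dx_i ∧ dx_j. Under the identification (dy ∧ dz, dz ∧ dx, dx ∧ dy) ↔ (e_x, e_y, e_z), the coefficients are exactly the components of curl F. Compute:
  ∂R/∂y - ∂Q/∂z = (-x) - (0) = -x
  ∂P/∂z - ∂R/∂x = (x) - (-2*x - y) = 3*x + y
  ∂Q/∂x - ∂P/∂y = (-y) - (-2*y) = y.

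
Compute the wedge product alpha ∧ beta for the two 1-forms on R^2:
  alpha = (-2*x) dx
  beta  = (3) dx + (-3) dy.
alpha ∧ beta = (6*x) dx ∧ dy

Distribute the wedge, using dx_i ∧ dx_j = -dx_j ∧ dx_i and dx_i ∧ dx_i = 0. For each pair (i, j) with i < j, the coefficient of dx_i ∧ dx_j in alpha ∧ beta is (alpha_i * beta_j - alpha_j * beta_i). Collecting: alpha ∧ beta = (6*x) dx ∧ dy.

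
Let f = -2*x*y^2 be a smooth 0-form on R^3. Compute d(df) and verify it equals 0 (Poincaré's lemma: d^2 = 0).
d(df) = 0

Step 1: df = sum_i (∂f/∂x_i) dx_i = (-2*y^2) dx + (-4*x*y) dy + (0) dz.
Step 2: Apply d again. Using the 1-form formula, the coefficient of dx ∧ dy in d(df) is ∂^2 f/∂x ∂y - ∂^2 f/∂y ∂x = (-4*y) - (-4*y) = 0 (equality of mixed partials for smooth f).
Similarly for dx ∧ dz and dy ∧ dz — all coefficients vanish. So d(df) = 0.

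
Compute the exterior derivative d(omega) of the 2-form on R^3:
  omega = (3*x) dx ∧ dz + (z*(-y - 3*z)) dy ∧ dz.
d(omega) = 0

For a 2-form omega = sum_{i<j} g_{ij} dx_i ∧ dx_j, the exterior derivative is
  d(omega) = sum_{i<j} d(g_{ij}) ∧ dx_i ∧ dx_j = sum_{i<j, k} (∂g_{ij}/∂x_k) dx_k ∧ dx_i ∧ dx_j.
Expand each term, using dx_k ∧ dx_i ∧ dx_j = sgn(permutation) dx_{(a)} ∧ dx_{(b)} ∧ dx_{(c)} with (a < b < c) sorted:

Collecting like 3-forms: d(omega) = 0.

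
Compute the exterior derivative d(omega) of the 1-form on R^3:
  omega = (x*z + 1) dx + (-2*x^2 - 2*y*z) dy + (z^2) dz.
d(omega) = (-4*x) dx ∧ dy + (-x) dx ∧ dz + (2*y) dy ∧ dz

For a 1-form omega = sum_i f_i dx_i, the exterior derivative is
  d(omega) = sum_{i < j} (∂f_j/∂x_i - ∂f_i/∂x_j) dx_i ∧ dx_j.
  coefficient of dx ∧ dy: ∂f_2/∂x - ∂f_1/∂y = ∂(-2*x^2 - 2*y*z)/∂x - ∂(x*z + 1)/∂y = -4*x
  coefficient of dx ∧ dz: ∂f_3/∂x - ∂f_1/∂z = ∂(z^2)/∂x - ∂(x*z + 1)/∂z = -x
  coefficient of dy ∧ dz: ∂f_3/∂y - ∂f_2/∂z = ∂(z^2)/∂y - ∂(-2*x^2 - 2*y*z)/∂z = 2*y
Assembling: d(omega) = (-4*x) dx ∧ dy + (-x) dx ∧ dz + (2*y) dy ∧ dz.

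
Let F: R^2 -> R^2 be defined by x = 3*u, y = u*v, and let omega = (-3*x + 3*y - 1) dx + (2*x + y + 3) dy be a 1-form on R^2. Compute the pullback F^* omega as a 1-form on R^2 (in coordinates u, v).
F^* omega = (u*v^2 + 15*u*v - 27*u + 3*v - 3) du + (u*(u*v + 6*u + 3)) dv

Using F^*(f dg) = (f ∘ F) d(g ∘ F), substitute each coordinate x_i by F_i(u, v) in f_i, and replace dx_i by d F_i = (∂F_i/∂u) du + (∂F_i/∂v) dv.
  For the x component: f_1(F) = 3*u*v - 9*u - 1; d F_1 = (3) du + (0) dv
  For the y component: f_2(F) = u*v + 6*u + 3; d F_2 = (v) du + (u) dv
Combining and collecting du, dv coefficients:
  coeff of du: u*v^2 + 15*u*v - 27*u + 3*v - 3
  coeff of dv: u*(u*v + 6*u + 3)
F^* omega = (u*v^2 + 15*u*v - 27*u + 3*v - 3) du + (u*(u*v + 6*u + 3)) dv.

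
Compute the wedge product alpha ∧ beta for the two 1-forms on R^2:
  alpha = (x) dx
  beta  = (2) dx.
alpha ∧ beta = 0

Distribute the wedge, using dx_i ∧ dx_j = -dx_j ∧ dx_i and dx_i ∧ dx_i = 0. For each pair (i, j) with i < j, the coefficient of dx_i ∧ dx_j in alpha ∧ beta is (alpha_i * beta_j - alpha_j * beta_i). Collecting: alpha ∧ beta = 0.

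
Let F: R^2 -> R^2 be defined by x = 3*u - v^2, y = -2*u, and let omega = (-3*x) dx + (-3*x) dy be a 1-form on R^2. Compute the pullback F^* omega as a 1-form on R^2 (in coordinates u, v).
F^* omega = (-9*u + 3*v^2) du + (6*v*(3*u - v^2)) dv

Using F^*(f dg) = (f ∘ F) d(g ∘ F), substitute each coordinate x_i by F_i(u, v) in f_i, and replace dx_i by d F_i = (∂F_i/∂u) du + (∂F_i/∂v) dv.
  For the x component: f_1(F) = -9*u + 3*v^2; d F_1 = (3) du + (-2*v) dv
  For the y component: f_2(F) = -9*u + 3*v^2; d F_2 = (-2) du + (0) dv
Combining and collecting du, dv coefficients:
  coeff of du: -9*u + 3*v^2
  coeff of dv: 6*v*(3*u - v^2)
F^* omega = (-9*u + 3*v^2) du + (6*v*(3*u - v^2)) dv.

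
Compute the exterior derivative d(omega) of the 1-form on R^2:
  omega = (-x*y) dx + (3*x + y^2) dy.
d(omega) = (x + 3) dx ∧ dy

For a 1-form omega = sum_i f_i dx_i, the exterior derivative is
  d(omega) = sum_{i < j} (∂f_j/∂x_i - ∂f_i/∂x_j) dx_i ∧ dx_j.
  coefficient of dx ∧ dy: ∂f_2/∂x - ∂f_1/∂y = ∂(3*x + y^2)/∂x - ∂(-x*y)/∂y = x + 3
Assembling: d(omega) = (x + 3) dx ∧ dy.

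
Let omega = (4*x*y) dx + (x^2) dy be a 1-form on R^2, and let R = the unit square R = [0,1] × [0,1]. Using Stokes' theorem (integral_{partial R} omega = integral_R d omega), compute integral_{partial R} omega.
integral_(partial R) omega = -1

Stokes: integral_partial_R omega = integral_R d omega with d omega = (∂Q/∂x - ∂P/∂y) dx ∧ dy.
  ∂Q/∂x = 2*x
  ∂P/∂y = 4*x
  integrand = ∂Q/∂x - ∂P/∂y = -2*x.
Integrating over R: integral_0^1 integral_0^1 (-2*x) dx dy = -1.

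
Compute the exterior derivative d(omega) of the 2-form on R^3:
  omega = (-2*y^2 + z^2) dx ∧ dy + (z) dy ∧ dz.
d(omega) = (2*z) dx ∧ dy ∧ dz

For a 2-form omega = sum_{i<j} g_{ij} dx_i ∧ dx_j, the exterior derivative is
  d(omega) = sum_{i<j} d(g_{ij}) ∧ dx_i ∧ dx_j = sum_{i<j, k} (∂g_{ij}/∂x_k) dx_k ∧ dx_i ∧ dx_j.
Expand each term, using dx_k ∧ dx_i ∧ dx_j = sgn(permutation) dx_{(a)} ∧ dx_{(b)} ∧ dx_{(c)} with (a < b < c) sorted:
  d(-2*y^2 + z^2) includes (∂/∂z)(-2*y^2 + z^2) dz = (2*z) dz, which multiplied by dx ∧ dy gives (2*z) dx ∧ dy ∧ dz
Collecting like 3-forms: d(omega) = (2*z) dx ∧ dy ∧ dz.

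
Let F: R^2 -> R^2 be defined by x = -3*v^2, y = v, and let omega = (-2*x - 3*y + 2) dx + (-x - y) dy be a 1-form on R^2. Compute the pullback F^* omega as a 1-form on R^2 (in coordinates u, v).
F^* omega = (v*(-36*v^2 + 21*v - 13)) dv

Using F^*(f dg) = (f ∘ F) d(g ∘ F), substitute each coordinate x_i by F_i(u, v) in f_i, and replace dx_i by d F_i = (∂F_i/∂u) du + (∂F_i/∂v) dv.
  For the x component: f_1(F) = 6*v^2 - 3*v + 2; d F_1 = (0) du + (-6*v) dv
  For the y component: f_2(F) = v*(3*v - 1); d F_2 = (0) du + (1) dv
Combining and collecting du, dv coefficients:
  coeff of du: 0
  coeff of dv: v*(-36*v^2 + 21*v - 13)
F^* omega = (v*(-36*v^2 + 21*v - 13)) dv.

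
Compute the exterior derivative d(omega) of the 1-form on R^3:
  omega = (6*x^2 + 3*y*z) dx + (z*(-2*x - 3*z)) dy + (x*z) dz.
d(omega) = (-5*z) dx ∧ dy + (-3*y + z) dx ∧ dz + (2*x + 6*z) dy ∧ dz

For a 1-form omega = sum_i f_i dx_i, the exterior derivative is
  d(omega) = sum_{i < j} (∂f_j/∂x_i - ∂f_i/∂x_j) dx_i ∧ dx_j.
  coefficient of dx ∧ dy: ∂f_2/∂x - ∂f_1/∂y = ∂(z*(-2*x - 3*z))/∂x - ∂(6*x^2 + 3*y*z)/∂y = -5*z
  coefficient of dx ∧ dz: ∂f_3/∂x - ∂f_1/∂z = ∂(x*z)/∂x - ∂(6*x^2 + 3*y*z)/∂z = -3*y + z
  coefficient of dy ∧ dz: ∂f_3/∂y - ∂f_2/∂z = ∂(x*z)/∂y - ∂(z*(-2*x - 3*z))/∂z = 2*x + 6*z
Assembling: d(omega) = (-5*z) dx ∧ dy + (-3*y + z) dx ∧ dz + (2*x + 6*z) dy ∧ dz.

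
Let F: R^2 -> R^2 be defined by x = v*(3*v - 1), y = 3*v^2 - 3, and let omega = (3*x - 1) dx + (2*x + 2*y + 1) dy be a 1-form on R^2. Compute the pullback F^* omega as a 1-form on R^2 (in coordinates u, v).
F^* omega = (126*v^3 - 39*v^2 - 33*v + 1) dv

Using F^*(f dg) = (f ∘ F) d(g ∘ F), substitute each coordinate x_i by F_i(u, v) in f_i, and replace dx_i by d F_i = (∂F_i/∂u) du + (∂F_i/∂v) dv.
  For the x component: f_1(F) = 9*v^2 - 3*v - 1; d F_1 = (0) du + (6*v - 1) dv
  For the y component: f_2(F) = 12*v^2 - 2*v - 5; d F_2 = (0) du + (6*v) dv
Combining and collecting du, dv coefficients:
  coeff of du: 0
  coeff of dv: 126*v^3 - 39*v^2 - 33*v + 1
F^* omega = (126*v^3 - 39*v^2 - 33*v + 1) dv.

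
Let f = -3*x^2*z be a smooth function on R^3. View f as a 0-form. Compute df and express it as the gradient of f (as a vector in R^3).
df = (-6*x*z) dx + (0) dy + (-3*x^2) dz; grad f = (-6*x*z, 0, -3*x^2)

For a 0-form f, d f = (∂f/∂x) dx + (∂f/∂y) dy + (∂f/∂z) dz. The components of the vector representation are exactly the entries of grad f in Cartesian coordinates:
  ∂f/∂x = -6*x*z
  ∂f/∂y = 0
  ∂f/∂z = -3*x^2.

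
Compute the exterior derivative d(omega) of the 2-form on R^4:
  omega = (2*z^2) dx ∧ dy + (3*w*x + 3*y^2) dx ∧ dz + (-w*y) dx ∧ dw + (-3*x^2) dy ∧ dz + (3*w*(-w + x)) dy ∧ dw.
d(omega) = (-6*x - 6*y + 4*z) dx ∧ dy ∧ dz + (3*x) dx ∧ dz ∧ dw + (4*w) dx ∧ dy ∧ dw

For a 2-form omega = sum_{i<j} g_{ij} dx_i ∧ dx_j, the exterior derivative is
  d(omega) = sum_{i<j} d(g_{ij}) ∧ dx_i ∧ dx_j = sum_{i<j, k} (∂g_{ij}/∂x_k) dx_k ∧ dx_i ∧ dx_j.
Expand each term, using dx_k ∧ dx_i ∧ dx_j = sgn(permutation) dx_{(a)} ∧ dx_{(b)} ∧ dx_{(c)} with (a < b < c) sorted:
  d(2*z^2) includes (∂/∂z)(2*z^2) dz = (4*z) dz, which multiplied by dx ∧ dy gives (4*z) dx ∧ dy ∧ dz
  d(3*w*x + 3*y^2) includes (∂/∂y)(3*w*x + 3*y^2) dy = (6*y) dy, which multiplied by dx ∧ dz gives (-6*y) dx ∧ dy ∧ dz
  d(3*w*x + 3*y^2) includes (∂/∂w)(3*w*x + 3*y^2) dw = (3*x) dw, which multiplied by dx ∧ dz gives (3*x) dx ∧ dz ∧ dw
  d(-w*y) includes (∂/∂y)(-w*y) dy = (-w) dy, which multiplied by dx ∧ dw gives (w) dx ∧ dy ∧ dw
  d(-3*x^2) includes (∂/∂x)(-3*x^2) dx = (-6*x) dx, which multiplied by dy ∧ dz gives (-6*x) dx ∧ dy ∧ dz
  d(3*w*(-w + x)) includes (∂/∂x)(3*w*(-w + x)) dx = (3*w) dx, which multiplied by dy ∧ dw gives (3*w) dx ∧ dy ∧ dw
Collecting like 3-forms: d(omega) = (-6*x - 6*y + 4*z) dx ∧ dy ∧ dz + (3*x) dx ∧ dz ∧ dw + (4*w) dx ∧ dy ∧ dw.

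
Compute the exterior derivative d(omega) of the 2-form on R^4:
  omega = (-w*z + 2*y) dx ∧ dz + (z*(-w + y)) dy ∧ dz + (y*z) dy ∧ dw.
d(omega) = (-2) dx ∧ dy ∧ dz + (-z) dx ∧ dz ∧ dw + (-y - z) dy ∧ dz ∧ dw

For a 2-form omega = sum_{i<j} g_{ij} dx_i ∧ dx_j, the exterior derivative is
  d(omega) = sum_{i<j} d(g_{ij}) ∧ dx_i ∧ dx_j = sum_{i<j, k} (∂g_{ij}/∂x_k) dx_k ∧ dx_i ∧ dx_j.
Expand each term, using dx_k ∧ dx_i ∧ dx_j = sgn(permutation) dx_{(a)} ∧ dx_{(b)} ∧ dx_{(c)} with (a < b < c) sorted:
  d(-w*z + 2*y) includes (∂/∂y)(-w*z + 2*y) dy = (2) dy, which multiplied by dx ∧ dz gives (-2) dx ∧ dy ∧ dz
  d(-w*z + 2*y) includes (∂/∂w)(-w*z + 2*y) dw = (-z) dw, which multiplied by dx ∧ dz gives (-z) dx ∧ dz ∧ dw
  d(z*(-w + y)) includes (∂/∂w)(z*(-w + y)) dw = (-z) dw, which multiplied by dy ∧ dz gives (-z) dy ∧ dz ∧ dw
  d(y*z) includes (∂/∂z)(y*z) dz = (y) dz, which multiplied by dy ∧ dw gives (-y) dy ∧ dz ∧ dw
Collecting like 3-forms: d(omega) = (-2) dx ∧ dy ∧ dz + (-z) dx ∧ dz ∧ dw + (-y - z) dy ∧ dz ∧ dw.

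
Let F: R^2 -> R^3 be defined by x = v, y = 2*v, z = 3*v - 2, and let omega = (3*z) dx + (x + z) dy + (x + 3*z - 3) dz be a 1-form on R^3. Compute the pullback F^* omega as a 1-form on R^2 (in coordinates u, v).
F^* omega = (47*v - 37) dv

Using F^*(f dg) = (f ∘ F) d(g ∘ F), substitute each coordinate x_i by F_i(u, v) in f_i, and replace dx_i by d F_i = (∂F_i/∂u) du + (∂F_i/∂v) dv.
  For the x component: f_1(F) = 9*v - 6; d F_1 = (0) du + (1) dv
  For the y component: f_2(F) = 4*v - 2; d F_2 = (0) du + (2) dv
  For the z component: f_3(F) = 10*v - 9; d F_3 = (0) du + (3) dv
Combining and collecting du, dv coefficients:
  coeff of du: 0
  coeff of dv: 47*v - 37
F^* omega = (47*v - 37) dv.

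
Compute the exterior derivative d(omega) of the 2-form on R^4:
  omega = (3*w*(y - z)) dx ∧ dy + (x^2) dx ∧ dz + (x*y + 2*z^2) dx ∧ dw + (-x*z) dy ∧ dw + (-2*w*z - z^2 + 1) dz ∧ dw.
d(omega) = (-3*w) dx ∧ dy ∧ dz + (-x + 3*y - 4*z) dx ∧ dy ∧ dw + (-4*z) dx ∧ dz ∧ dw + (x) dy ∧ dz ∧ dw

For a 2-form omega = sum_{i<j} g_{ij} dx_i ∧ dx_j, the exterior derivative is
  d(omega) = sum_{i<j} d(g_{ij}) ∧ dx_i ∧ dx_j = sum_{i<j, k} (∂g_{ij}/∂x_k) dx_k ∧ dx_i ∧ dx_j.
Expand each term, using dx_k ∧ dx_i ∧ dx_j = sgn(permutation) dx_{(a)} ∧ dx_{(b)} ∧ dx_{(c)} with (a < b < c) sorted:
  d(3*w*(y - z)) includes (∂/∂z)(3*w*(y - z)) dz = (-3*w) dz, which multiplied by dx ∧ dy gives (-3*w) dx ∧ dy ∧ dz
  d(3*w*(y - z)) includes (∂/∂w)(3*w*(y - z)) dw = (3*y - 3*z) dw, which multiplied by dx ∧ dy gives (3*y - 3*z) dx ∧ dy ∧ dw
  d(x*y + 2*z^2) includes (∂/∂y)(x*y + 2*z^2) dy = (x) dy, which multiplied by dx ∧ dw gives (-x) dx ∧ dy ∧ dw
  d(x*y + 2*z^2) includes (∂/∂z)(x*y + 2*z^2) dz = (4*z) dz, which multiplied by dx ∧ dw gives (-4*z) dx ∧ dz ∧ dw
  d(-x*z) includes (∂/∂x)(-x*z) dx = (-z) dx, which multiplied by dy ∧ dw gives (-z) dx ∧ dy ∧ dw
  d(-x*z) includes (∂/∂z)(-x*z) dz = (-x) dz, which multiplied by dy ∧ dw gives (x) dy ∧ dz ∧ dw
Collecting like 3-forms: d(omega) = (-3*w) dx ∧ dy ∧ dz + (-x + 3*y - 4*z) dx ∧ dy ∧ dw + (-4*z) dx ∧ dz ∧ dw + (x) dy ∧ dz ∧ dw.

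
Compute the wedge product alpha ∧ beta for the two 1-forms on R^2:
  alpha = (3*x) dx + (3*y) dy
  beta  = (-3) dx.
alpha ∧ beta = (9*y) dx ∧ dy

Distribute the wedge, using dx_i ∧ dx_j = -dx_j ∧ dx_i and dx_i ∧ dx_i = 0. For each pair (i, j) with i < j, the coefficient of dx_i ∧ dx_j in alpha ∧ beta is (alpha_i * beta_j - alpha_j * beta_i). Collecting: alpha ∧ beta = (9*y) dx ∧ dy.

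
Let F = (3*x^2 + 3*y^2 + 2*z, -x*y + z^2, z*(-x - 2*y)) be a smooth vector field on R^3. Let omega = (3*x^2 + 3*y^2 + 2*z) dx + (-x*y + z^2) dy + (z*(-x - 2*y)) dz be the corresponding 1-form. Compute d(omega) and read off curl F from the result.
d(omega) = (-4*z) dy ∧ dz + (z + 2) dz ∧ dx + (-7*y) dx ∧ dy; curl F = (-4*z, z + 2, -7*y)

d omega = sum_{i<j} (∂f_j/∂x_i - ∂f_i/∂x_j) dx_i ∧ dx_j. Under the identification (dy ∧ dz, dz ∧ dx, dx ∧ dy) ↔ (e_x, e_y, e_z), the coefficients are exactly the components of curl F. Compute:
  ∂R/∂y - ∂Q/∂z = (-2*z) - (2*z) = -4*z
  ∂P/∂z - ∂R/∂x = (2) - (-z) = z + 2
  ∂Q/∂x - ∂P/∂y = (-y) - (6*y) = -7*y.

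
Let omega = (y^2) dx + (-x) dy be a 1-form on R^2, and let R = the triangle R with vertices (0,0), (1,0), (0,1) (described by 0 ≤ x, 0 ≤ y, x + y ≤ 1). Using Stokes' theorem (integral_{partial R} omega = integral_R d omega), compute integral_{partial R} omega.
integral_(partial R) omega = -5/6

Stokes: integral_partial_R omega = integral_R d omega with d omega = (∂Q/∂x - ∂P/∂y) dx ∧ dy.
  ∂Q/∂x = -1
  ∂P/∂y = 2*y
  integrand = ∂Q/∂x - ∂P/∂y = -2*y - 1.
Integrating over R: integral_0^1 integral_0^{1-x} (-2*y - 1) dy dx = -5/6.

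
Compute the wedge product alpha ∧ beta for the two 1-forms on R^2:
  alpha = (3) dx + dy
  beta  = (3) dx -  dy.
alpha ∧ beta = (-6) dx ∧ dy

Distribute the wedge, using dx_i ∧ dx_j = -dx_j ∧ dx_i and dx_i ∧ dx_i = 0. For each pair (i, j) with i < j, the coefficient of dx_i ∧ dx_j in alpha ∧ beta is (alpha_i * beta_j - alpha_j * beta_i). Collecting: alpha ∧ beta = (-6) dx ∧ dy.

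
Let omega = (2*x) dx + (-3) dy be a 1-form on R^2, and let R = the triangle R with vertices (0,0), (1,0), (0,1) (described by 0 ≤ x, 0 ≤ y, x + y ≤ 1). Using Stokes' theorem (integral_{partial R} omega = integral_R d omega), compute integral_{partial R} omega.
integral_(partial R) omega = 0

Stokes: integral_partial_R omega = integral_R d omega with d omega = (∂Q/∂x - ∂P/∂y) dx ∧ dy.
  ∂Q/∂x = 0
  ∂P/∂y = 0
  integrand = ∂Q/∂x - ∂P/∂y = 0.
Integrating over R: integral_0^1 integral_0^{1-x} (0) dy dx = 0.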